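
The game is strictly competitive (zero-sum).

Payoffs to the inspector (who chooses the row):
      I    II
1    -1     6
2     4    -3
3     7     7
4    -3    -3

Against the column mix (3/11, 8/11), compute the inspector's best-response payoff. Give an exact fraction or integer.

7

1: (-1)·(3/11) + (6)·(8/11) = 45/11.
2: (4)·(3/11) + (-3)·(8/11) = -12/11.
3: (7)·(3/11) + (7)·(8/11) = 7.
4: (-3)·(3/11) + (-3)·(8/11) = -3.
The best pure response is 3 with expected payoff 7.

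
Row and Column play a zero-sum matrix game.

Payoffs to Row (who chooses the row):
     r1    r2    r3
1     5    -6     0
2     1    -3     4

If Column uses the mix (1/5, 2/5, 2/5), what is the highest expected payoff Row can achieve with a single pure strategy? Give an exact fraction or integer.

3/5

1: (5)·(1/5) + (-6)·(2/5) + (0)·(2/5) = -7/5.
2: (1)·(1/5) + (-3)·(2/5) + (4)·(2/5) = 3/5.
The best pure response is 2 with expected payoff 3/5.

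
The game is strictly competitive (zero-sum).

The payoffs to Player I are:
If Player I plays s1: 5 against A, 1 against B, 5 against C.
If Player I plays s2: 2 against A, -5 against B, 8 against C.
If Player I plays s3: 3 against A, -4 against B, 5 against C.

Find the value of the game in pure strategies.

1

Row minima: 1, -5, -4 → Player I's maximin is 1.
Column maxima: 5, 1, 8 → Player II's minimax is 1.
They coincide at (s1, B), so the value is 1.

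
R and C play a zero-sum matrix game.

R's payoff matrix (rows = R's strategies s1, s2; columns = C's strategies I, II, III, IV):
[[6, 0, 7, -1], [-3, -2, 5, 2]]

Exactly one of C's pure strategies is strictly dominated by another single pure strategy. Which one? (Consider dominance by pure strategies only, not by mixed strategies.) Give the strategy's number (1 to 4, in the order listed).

3

C prefers columns that give R less. Compare III with I: 6 < 7, -3 < 5.
So I strictly dominates III for C; III is strictly dominated.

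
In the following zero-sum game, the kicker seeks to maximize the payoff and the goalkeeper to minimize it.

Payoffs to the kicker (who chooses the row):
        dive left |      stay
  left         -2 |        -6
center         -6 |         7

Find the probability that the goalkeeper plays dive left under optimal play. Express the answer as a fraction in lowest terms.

Row minima are -6 and -6, so the kicker's maximin is -6; column maxima are -2 and 7, so the goalkeeper's minimax is -2. These differ, so the equilibrium is in mixed strategies.
Let the goalkeeper play dive left with probability q. The kicker is indifferent when −2q − 6(1−q) = −6q + 7(1−q), giving q = 13/17.

13/17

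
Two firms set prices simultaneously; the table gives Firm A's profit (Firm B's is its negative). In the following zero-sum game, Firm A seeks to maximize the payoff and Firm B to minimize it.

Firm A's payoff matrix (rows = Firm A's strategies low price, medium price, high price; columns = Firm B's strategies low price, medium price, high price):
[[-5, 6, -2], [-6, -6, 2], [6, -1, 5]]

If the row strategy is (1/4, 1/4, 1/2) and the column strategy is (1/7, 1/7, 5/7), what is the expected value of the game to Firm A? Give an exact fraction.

Against (1/7, 1/7, 5/7), each row's expected payoff is low price: -9/7; medium price: -2/7; high price: 30/7.
Taking the (1/4, 1/4, 1/2)-weighted average: (1/4)·(-9/7) + (1/4)·(-2/7) + (1/2)·(30/7) = 7/4.

7/4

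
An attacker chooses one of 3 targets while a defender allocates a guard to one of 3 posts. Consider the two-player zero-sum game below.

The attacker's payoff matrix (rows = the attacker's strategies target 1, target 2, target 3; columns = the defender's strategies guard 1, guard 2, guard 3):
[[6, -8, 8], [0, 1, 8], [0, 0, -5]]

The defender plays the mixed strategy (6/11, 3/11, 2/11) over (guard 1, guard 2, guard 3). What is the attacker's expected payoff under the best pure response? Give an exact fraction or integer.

28/11

target 1: (6)·(6/11) + (-8)·(3/11) + (8)·(2/11) = 28/11.
target 2: (0)·(6/11) + (1)·(3/11) + (8)·(2/11) = 19/11.
target 3: (0)·(6/11) + (0)·(3/11) + (-5)·(2/11) = -10/11.
The best pure response is target 1 with expected payoff 28/11.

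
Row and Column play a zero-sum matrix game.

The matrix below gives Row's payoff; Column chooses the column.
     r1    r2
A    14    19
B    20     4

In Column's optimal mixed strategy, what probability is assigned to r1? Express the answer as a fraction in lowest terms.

5/7

Row minima are 14 and 4, so Row's maximin is 14; column maxima are 20 and 19, so Column's minimax is 19. These differ, so the equilibrium is in mixed strategies.
Let Column play r1 with probability q. Row is indifferent when 14q + 19(1−q) = 20q + 4(1−q), giving q = 5/7.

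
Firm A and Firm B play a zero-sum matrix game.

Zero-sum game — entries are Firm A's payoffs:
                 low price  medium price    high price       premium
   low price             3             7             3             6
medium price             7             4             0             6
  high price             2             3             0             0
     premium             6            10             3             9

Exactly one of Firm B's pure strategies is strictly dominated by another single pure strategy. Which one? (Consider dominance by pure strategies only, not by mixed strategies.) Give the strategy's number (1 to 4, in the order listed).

Firm B prefers columns that give Firm A less. Compare medium price with high price: 3 < 7, 0 < 4, 0 < 3, 3 < 10.
So high price strictly dominates medium price for Firm B; medium price is strictly dominated.

2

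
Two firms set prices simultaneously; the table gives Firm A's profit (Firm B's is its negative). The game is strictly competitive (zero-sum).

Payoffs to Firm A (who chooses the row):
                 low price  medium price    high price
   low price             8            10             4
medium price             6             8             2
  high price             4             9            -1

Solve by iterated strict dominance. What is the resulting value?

Column medium price is strictly dominated by low price for Firm B (8<10, 6<8, 4<9); eliminate medium price.
Column low price is strictly dominated by high price for Firm B (4<8, 2<6, -1<4); eliminate low price.
Row high price is strictly dominated by row low price (4>-1); eliminate high price.
Row medium price is strictly dominated by row low price (4>2); eliminate medium price.
Only (low price, high price) remains, with payoff 4.

4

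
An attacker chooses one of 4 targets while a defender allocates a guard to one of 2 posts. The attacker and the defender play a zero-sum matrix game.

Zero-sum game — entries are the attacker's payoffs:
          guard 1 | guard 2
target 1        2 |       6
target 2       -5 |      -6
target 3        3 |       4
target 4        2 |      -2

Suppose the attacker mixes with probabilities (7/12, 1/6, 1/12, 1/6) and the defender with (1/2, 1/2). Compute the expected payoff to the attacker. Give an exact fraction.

Against (1/2, 1/2), each row's expected payoff is target 1: 4; target 2: -11/2; target 3: 7/2; target 4: 0.
Taking the (7/12, 1/6, 1/12, 1/6)-weighted average: (7/12)·(4) + (1/6)·(-11/2) + (1/12)·(7/2) + (1/6)·(0) = 41/24.

41/24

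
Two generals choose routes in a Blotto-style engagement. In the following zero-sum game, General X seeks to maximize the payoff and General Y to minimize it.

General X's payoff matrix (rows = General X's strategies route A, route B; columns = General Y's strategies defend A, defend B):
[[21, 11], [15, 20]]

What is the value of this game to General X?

Row minima are 11 and 15, so General X's maximin is 15; column maxima are 21 and 20, so General Y's minimax is 20. These differ, so the equilibrium is in mixed strategies.
Let General X play route A with probability p. General Y is indifferent when 21p + 15(1−p) = 11p + 20(1−p), giving p = 1/3.
Let General Y play defend A with probability q. General X is indifferent when 21q + 11(1−q) = 15q + 20(1−q), giving q = 3/5.
The value is 21·(3/5) + (11)·(2/5) = 17.

17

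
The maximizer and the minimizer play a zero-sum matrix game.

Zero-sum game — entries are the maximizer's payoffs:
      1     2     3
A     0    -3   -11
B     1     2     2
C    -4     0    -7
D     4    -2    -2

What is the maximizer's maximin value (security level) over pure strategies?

The worst-case payoff for each row is A: -11, B: 1, C: -7, D: -2.
The best of these is 1.

1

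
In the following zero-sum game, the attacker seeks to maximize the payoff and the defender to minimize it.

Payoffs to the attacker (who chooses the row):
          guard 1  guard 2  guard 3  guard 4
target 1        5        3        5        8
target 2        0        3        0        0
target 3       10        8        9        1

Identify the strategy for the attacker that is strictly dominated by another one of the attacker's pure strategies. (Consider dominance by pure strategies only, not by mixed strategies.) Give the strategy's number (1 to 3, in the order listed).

Compare target 2 with target 3: 10 > 0, 8 > 3, 9 > 0, 1 > 0.
So target 3 strictly dominates target 2 for the attacker; target 2 is strictly dominated.

2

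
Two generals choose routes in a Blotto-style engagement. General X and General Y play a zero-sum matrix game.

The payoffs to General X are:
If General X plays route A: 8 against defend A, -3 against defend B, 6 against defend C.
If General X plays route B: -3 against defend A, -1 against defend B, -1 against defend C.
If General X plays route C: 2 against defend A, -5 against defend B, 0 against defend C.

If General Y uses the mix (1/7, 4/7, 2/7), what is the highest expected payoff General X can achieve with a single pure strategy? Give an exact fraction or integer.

8/7

route A: (8)·(1/7) + (-3)·(4/7) + (6)·(2/7) = 8/7.
route B: (-3)·(1/7) + (-1)·(4/7) + (-1)·(2/7) = -9/7.
route C: (2)·(1/7) + (-5)·(4/7) + (0)·(2/7) = -18/7.
The best pure response is route A with expected payoff 8/7.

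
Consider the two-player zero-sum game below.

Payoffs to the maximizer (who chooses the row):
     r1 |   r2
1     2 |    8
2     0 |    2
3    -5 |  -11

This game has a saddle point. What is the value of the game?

Row minima: 2, 0, -11 → the maximizer's maximin is 2.
Column maxima: 2, 8 → the minimizer's minimax is 2.
They coincide at (1, r1), so the value is 2.

2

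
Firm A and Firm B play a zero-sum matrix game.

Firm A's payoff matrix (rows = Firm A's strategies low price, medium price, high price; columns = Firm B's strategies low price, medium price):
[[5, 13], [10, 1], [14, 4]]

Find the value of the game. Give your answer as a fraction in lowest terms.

Row medium price is strictly dominated by row high price, so Firm A never plays it.
The remaining 2×2 game on (low price, high price) × (low price, medium price) has no saddle point. Let Firm A play low price with probability p; indifference gives 5p + 14(1−p) = 13p + 4(1−p), so p = 5/9.
Similarly Firm B's optimal q on low price is 1/2, and the value is 5·(1/2) + (13)·(1/2) = 9.

9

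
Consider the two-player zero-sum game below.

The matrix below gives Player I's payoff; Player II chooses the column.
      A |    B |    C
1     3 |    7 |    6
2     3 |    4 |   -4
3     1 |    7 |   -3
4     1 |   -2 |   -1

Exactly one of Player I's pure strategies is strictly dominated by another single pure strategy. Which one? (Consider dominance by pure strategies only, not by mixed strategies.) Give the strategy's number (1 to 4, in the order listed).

Compare 4 with 1: 3 > 1, 7 > -2, 6 > -1.
So 1 strictly dominates 4 for Player I; 4 is strictly dominated.

4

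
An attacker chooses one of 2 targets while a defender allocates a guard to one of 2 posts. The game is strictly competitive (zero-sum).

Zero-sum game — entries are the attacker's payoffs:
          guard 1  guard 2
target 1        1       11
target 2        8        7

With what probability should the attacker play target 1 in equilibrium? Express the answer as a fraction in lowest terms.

Row minima are 1 and 7, so the attacker's maximin is 7; column maxima are 8 and 11, so the defender's minimax is 8. These differ, so the equilibrium is in mixed strategies.
Let the attacker play target 1 with probability p. The defender is indifferent when p + 8(1−p) = 11p + 7(1−p), giving p = 1/11.

1/11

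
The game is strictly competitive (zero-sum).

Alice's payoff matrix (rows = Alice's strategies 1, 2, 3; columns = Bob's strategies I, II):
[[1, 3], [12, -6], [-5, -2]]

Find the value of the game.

Row 3 is strictly dominated by row 1, so Alice never plays it.
The remaining 2×2 game on (1, 2) × (I, II) has no saddle point. Let Alice play 1 with probability p; indifference gives p + 12(1−p) = 3p − 6(1−p), so p = 9/10.
Similarly Bob's optimal q on I is 9/20, and the value is 1·(9/20) + (3)·(11/20) = 21/10.

21/10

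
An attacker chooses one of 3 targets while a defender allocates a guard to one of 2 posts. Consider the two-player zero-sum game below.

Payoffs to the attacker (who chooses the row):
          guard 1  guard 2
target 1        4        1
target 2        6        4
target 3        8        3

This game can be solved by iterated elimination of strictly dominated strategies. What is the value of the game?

Column guard 1 is strictly dominated by guard 2 for the defender (1<4, 4<6, 3<8); eliminate guard 1.
Row target 1 is strictly dominated by row target 2 (4>1); eliminate target 1.
Row target 3 is strictly dominated by row target 2 (4>3); eliminate target 3.
Only (target 2, guard 2) remains, with payoff 4.

4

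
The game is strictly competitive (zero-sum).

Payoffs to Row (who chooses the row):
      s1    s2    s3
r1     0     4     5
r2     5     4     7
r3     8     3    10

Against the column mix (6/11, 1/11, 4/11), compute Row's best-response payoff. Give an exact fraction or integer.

r1: (0)·(6/11) + (4)·(1/11) + (5)·(4/11) = 24/11.
r2: (5)·(6/11) + (4)·(1/11) + (7)·(4/11) = 62/11.
r3: (8)·(6/11) + (3)·(1/11) + (10)·(4/11) = 91/11.
The best pure response is r3 with expected payoff 91/11.

91/11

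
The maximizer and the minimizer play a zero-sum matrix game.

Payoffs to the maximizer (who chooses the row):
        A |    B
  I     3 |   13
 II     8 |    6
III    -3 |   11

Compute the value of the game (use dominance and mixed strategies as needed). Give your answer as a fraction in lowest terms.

43/6

Row III is strictly dominated by row I, so the maximizer never plays it.
The remaining 2×2 game on (I, II) × (A, B) has no saddle point. Let the maximizer play I with probability p; indifference gives 3p + 8(1−p) = 13p + 6(1−p), so p = 1/6.
Similarly the minimizer's optimal q on A is 7/12, and the value is 3·(7/12) + (13)·(5/12) = 43/6.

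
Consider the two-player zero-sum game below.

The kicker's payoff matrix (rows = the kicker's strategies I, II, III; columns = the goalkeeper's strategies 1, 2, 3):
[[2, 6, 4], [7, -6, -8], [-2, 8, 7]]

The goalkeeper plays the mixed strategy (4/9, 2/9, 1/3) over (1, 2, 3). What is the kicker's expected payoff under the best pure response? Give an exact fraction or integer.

32/9

I: (2)·(4/9) + (6)·(2/9) + (4)·(1/3) = 32/9.
II: (7)·(4/9) + (-6)·(2/9) + (-8)·(1/3) = -8/9.
III: (-2)·(4/9) + (8)·(2/9) + (7)·(1/3) = 29/9.
The best pure response is I with expected payoff 32/9.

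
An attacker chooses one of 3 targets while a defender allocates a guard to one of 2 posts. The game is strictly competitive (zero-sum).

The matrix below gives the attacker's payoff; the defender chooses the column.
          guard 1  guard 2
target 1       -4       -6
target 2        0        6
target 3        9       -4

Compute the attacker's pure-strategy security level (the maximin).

The worst-case payoff for each row is target 1: -6, target 2: 0, target 3: -4.
The best of these is 0.

0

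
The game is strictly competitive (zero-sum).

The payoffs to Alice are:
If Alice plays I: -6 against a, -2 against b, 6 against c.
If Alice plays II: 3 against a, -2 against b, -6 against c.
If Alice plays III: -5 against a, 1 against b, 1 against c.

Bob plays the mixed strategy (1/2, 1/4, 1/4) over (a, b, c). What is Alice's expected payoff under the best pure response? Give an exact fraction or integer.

I: (-6)·(1/2) + (-2)·(1/4) + (6)·(1/4) = -2.
II: (3)·(1/2) + (-2)·(1/4) + (-6)·(1/4) = -1/2.
III: (-5)·(1/2) + (1)·(1/4) + (1)·(1/4) = -2.
The best pure response is II with expected payoff -1/2.

-1/2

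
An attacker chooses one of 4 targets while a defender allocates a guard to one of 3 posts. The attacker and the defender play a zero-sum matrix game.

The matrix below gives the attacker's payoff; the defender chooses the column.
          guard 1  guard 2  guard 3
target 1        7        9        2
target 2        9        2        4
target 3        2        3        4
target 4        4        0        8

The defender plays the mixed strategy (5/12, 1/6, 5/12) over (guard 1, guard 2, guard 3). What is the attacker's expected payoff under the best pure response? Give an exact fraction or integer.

target 1: (7)·(5/12) + (9)·(1/6) + (2)·(5/12) = 21/4.
target 2: (9)·(5/12) + (2)·(1/6) + (4)·(5/12) = 23/4.
target 3: (2)·(5/12) + (3)·(1/6) + (4)·(5/12) = 3.
target 4: (4)·(5/12) + (0)·(1/6) + (8)·(5/12) = 5.
The best pure response is target 2 with expected payoff 23/4.

23/4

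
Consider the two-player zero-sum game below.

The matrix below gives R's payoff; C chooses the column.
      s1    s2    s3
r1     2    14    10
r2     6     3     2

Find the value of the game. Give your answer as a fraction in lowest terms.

Column s2 is strictly dominated by s3 for C (it gives R more in every row).
The remaining 2×2 game on (r1, r2) × (s1, s3) has no saddle point. Let R play r1 with probability p; indifference gives 2p + 6(1−p) = 10p + 2(1−p), so p = 1/3.
Similarly C's optimal q on s1 is 2/3, and the value is 2·(2/3) + (10)·(1/3) = 14/3.

14/3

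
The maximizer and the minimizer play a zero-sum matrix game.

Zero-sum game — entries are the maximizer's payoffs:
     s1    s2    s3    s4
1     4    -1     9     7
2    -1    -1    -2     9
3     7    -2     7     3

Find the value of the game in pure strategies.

-1

Row minima: -1, -2, -2 → the maximizer's maximin is -1.
Column maxima: 7, -1, 9, 9 → the minimizer's minimax is -1.
They coincide at (1, s2), so the value is -1.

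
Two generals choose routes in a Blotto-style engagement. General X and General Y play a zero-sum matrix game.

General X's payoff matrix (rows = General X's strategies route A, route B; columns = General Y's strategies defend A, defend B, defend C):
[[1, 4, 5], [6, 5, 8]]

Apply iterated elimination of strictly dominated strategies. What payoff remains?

Column defend C is strictly dominated by defend A for General Y (1<5, 6<8); eliminate defend C.
Row route A is strictly dominated by row route B (6>1, 5>4); eliminate route A.
Column defend A is strictly dominated by defend B for General Y (5<6); eliminate defend A.
Only (route B, defend B) remains, with payoff 5.

5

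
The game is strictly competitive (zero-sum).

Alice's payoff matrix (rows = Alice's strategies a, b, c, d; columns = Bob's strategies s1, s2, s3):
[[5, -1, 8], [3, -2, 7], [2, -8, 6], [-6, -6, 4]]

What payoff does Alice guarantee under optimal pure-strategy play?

Row minima: -1, -2, -8, -6 → Alice's maximin is -1.
Column maxima: 5, -1, 8 → Bob's minimax is -1.
They coincide at (a, s2), so the value is -1.

-1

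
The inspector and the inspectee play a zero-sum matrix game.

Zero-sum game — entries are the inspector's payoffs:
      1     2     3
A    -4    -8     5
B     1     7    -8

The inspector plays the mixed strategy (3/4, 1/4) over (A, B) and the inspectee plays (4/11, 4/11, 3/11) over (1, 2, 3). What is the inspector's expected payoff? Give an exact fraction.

Against (4/11, 4/11, 3/11), each row's expected payoff is A: -3; B: 8/11.
Taking the (3/4, 1/4)-weighted average: (3/4)·(-3) + (1/4)·(8/11) = -91/44.

-91/44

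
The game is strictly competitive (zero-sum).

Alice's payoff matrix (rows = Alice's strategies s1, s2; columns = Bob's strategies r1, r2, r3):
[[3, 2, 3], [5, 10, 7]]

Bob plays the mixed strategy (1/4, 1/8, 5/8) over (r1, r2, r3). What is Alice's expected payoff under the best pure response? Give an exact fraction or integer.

s1: (3)·(1/4) + (2)·(1/8) + (3)·(5/8) = 23/8.
s2: (5)·(1/4) + (10)·(1/8) + (7)·(5/8) = 55/8.
The best pure response is s2 with expected payoff 55/8.

55/8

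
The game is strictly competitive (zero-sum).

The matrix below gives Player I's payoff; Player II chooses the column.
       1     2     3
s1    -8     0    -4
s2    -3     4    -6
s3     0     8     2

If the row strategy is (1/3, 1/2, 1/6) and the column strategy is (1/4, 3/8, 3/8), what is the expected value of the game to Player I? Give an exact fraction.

-31/24

Against (1/4, 3/8, 3/8), each row's expected payoff is s1: -7/2; s2: -3/2; s3: 15/4.
Taking the (1/3, 1/2, 1/6)-weighted average: (1/3)·(-7/2) + (1/2)·(-3/2) + (1/6)·(15/4) = -31/24.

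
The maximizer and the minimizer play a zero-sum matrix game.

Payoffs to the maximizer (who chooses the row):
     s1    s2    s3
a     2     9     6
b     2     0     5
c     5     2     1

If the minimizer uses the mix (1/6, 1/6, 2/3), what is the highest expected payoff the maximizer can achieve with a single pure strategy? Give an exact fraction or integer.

35/6

a: (2)·(1/6) + (9)·(1/6) + (6)·(2/3) = 35/6.
b: (2)·(1/6) + (0)·(1/6) + (5)·(2/3) = 11/3.
c: (5)·(1/6) + (2)·(1/6) + (1)·(2/3) = 11/6.
The best pure response is a with expected payoff 35/6.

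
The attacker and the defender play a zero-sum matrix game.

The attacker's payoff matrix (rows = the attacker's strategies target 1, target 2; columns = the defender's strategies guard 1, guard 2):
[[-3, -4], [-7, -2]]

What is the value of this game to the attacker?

Row minima are -4 and -7, so the attacker's maximin is -4; column maxima are -3 and -2, so the defender's minimax is -3. These differ, so the equilibrium is in mixed strategies.
Let the attacker play target 1 with probability p. The defender is indifferent when −3p − 7(1−p) = −4p − 2(1−p), giving p = 5/6.
Let the defender play guard 1 with probability q. The attacker is indifferent when −3q − 4(1−q) = −7q − 2(1−q), giving q = 1/3.
The value is -3·(1/3) + (-4)·(2/3) = -11/3.

-11/3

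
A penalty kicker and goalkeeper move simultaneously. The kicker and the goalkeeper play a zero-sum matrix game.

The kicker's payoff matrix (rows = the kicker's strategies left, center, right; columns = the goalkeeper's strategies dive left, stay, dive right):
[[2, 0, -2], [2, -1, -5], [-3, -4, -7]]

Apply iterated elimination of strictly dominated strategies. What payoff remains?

-2

Row right is strictly dominated by row left (2>-3, 0>-4, -2>-7); eliminate right.
Column dive left is strictly dominated by stay for the goalkeeper (0<2, -1<2); eliminate dive left.
Row center is strictly dominated by row left (0>-1, -2>-5); eliminate center.
Column stay is strictly dominated by dive right for the goalkeeper (-2<0); eliminate stay.
Only (left, dive right) remains, with payoff -2.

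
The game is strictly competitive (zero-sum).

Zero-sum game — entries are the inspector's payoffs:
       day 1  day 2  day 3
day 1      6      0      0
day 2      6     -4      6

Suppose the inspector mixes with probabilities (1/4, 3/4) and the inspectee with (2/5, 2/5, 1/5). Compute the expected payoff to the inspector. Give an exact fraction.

Against (2/5, 2/5, 1/5), each row's expected payoff is day 1: 12/5; day 2: 2.
Taking the (1/4, 3/4)-weighted average: (1/4)·(12/5) + (3/4)·(2) = 21/10.

21/10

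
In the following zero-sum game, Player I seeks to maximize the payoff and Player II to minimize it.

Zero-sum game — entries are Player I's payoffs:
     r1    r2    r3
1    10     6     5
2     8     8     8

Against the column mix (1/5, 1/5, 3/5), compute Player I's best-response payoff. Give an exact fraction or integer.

8

1: (10)·(1/5) + (6)·(1/5) + (5)·(3/5) = 31/5.
2: (8)·(1/5) + (8)·(1/5) + (8)·(3/5) = 8.
The best pure response is 2 with expected payoff 8.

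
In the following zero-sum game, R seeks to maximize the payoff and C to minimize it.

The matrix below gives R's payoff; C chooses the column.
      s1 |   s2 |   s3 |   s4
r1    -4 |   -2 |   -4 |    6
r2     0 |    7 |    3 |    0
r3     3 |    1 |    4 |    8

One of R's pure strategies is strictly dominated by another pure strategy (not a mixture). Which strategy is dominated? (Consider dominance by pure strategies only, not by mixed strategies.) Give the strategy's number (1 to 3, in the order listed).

1

Compare r1 with r3: 3 > -4, 1 > -2, 4 > -4, 8 > 6.
So r3 strictly dominates r1 for R; r1 is strictly dominated.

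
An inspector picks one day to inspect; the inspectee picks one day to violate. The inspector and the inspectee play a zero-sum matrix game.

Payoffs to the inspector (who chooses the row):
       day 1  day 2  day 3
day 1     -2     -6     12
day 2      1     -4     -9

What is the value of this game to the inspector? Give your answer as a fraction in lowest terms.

-102/23

Column day 1 is strictly dominated by day 2 for the inspectee (it gives the inspector more in every row).
The remaining 2×2 game on (day 1, day 2) × (day 2, day 3) has no saddle point. Let the inspector play day 1 with probability p; indifference gives −6p − 4(1−p) = 12p − 9(1−p), so p = 5/23.
Similarly the inspectee's optimal q on day 2 is 21/23, and the value is -6·(21/23) + (12)·(2/23) = -102/23.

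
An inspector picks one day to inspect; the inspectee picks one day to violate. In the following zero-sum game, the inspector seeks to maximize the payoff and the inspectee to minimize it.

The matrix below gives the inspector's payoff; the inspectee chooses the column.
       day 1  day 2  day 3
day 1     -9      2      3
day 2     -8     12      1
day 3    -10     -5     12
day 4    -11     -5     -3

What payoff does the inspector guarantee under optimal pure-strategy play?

Row minima: -9, -8, -10, -11 → the inspector's maximin is -8.
Column maxima: -8, 12, 12 → the inspectee's minimax is -8.
They coincide at (day 2, day 1), so the value is -8.

-8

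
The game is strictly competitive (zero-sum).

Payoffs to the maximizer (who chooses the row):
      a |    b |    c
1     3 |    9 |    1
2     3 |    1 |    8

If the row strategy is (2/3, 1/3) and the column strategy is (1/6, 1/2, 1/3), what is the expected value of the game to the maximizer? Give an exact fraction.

Against (1/6, 1/2, 1/3), each row's expected payoff is 1: 16/3; 2: 11/3.
Taking the (2/3, 1/3)-weighted average: (2/3)·(16/3) + (1/3)·(11/3) = 43/9.

43/9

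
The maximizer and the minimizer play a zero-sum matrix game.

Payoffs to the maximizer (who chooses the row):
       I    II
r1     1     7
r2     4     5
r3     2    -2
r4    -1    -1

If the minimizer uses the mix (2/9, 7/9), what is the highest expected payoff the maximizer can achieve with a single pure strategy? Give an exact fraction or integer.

r1: (1)·(2/9) + (7)·(7/9) = 17/3.
r2: (4)·(2/9) + (5)·(7/9) = 43/9.
r3: (2)·(2/9) + (-2)·(7/9) = -10/9.
r4: (-1)·(2/9) + (-1)·(7/9) = -1.
The best pure response is r1 with expected payoff 17/3.

17/3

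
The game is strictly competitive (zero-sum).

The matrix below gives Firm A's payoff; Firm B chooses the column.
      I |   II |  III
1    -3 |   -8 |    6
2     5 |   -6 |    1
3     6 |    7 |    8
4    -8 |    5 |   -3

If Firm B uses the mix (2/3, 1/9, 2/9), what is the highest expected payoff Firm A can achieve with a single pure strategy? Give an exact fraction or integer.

59/9

1: (-3)·(2/3) + (-8)·(1/9) + (6)·(2/9) = -14/9.
2: (5)·(2/3) + (-6)·(1/9) + (1)·(2/9) = 26/9.
3: (6)·(2/3) + (7)·(1/9) + (8)·(2/9) = 59/9.
4: (-8)·(2/3) + (5)·(1/9) + (-3)·(2/9) = -49/9.
The best pure response is 3 with expected payoff 59/9.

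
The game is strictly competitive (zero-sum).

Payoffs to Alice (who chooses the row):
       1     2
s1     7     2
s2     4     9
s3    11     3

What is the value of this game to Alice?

Row s1 is strictly dominated by row s3, so Alice never plays it.
The remaining 2×2 game on (s2, s3) × (1, 2) has no saddle point. Let Alice play s2 with probability p; indifference gives 4p + 11(1−p) = 9p + 3(1−p), so p = 8/13.
Similarly Bob's optimal q on 1 is 6/13, and the value is 4·(6/13) + (9)·(7/13) = 87/13.

87/13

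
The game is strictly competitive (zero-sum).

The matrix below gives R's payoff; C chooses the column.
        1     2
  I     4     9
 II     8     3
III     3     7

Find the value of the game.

6

Row III is strictly dominated by row I, so R never plays it.
The remaining 2×2 game on (I, II) × (1, 2) has no saddle point. Let R play I with probability p; indifference gives 4p + 8(1−p) = 9p + 3(1−p), so p = 1/2.
Similarly C's optimal q on 1 is 3/5, and the value is 4·(3/5) + (9)·(2/5) = 6.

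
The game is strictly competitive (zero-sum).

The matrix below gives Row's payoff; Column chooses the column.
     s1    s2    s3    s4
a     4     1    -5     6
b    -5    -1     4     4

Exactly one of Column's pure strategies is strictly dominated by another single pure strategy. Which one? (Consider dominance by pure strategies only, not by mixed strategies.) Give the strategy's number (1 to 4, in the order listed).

4

Column prefers columns that give Row less. Compare s4 with s1: 4 < 6, -5 < 4.
So s1 strictly dominates s4 for Column; s4 is strictly dominated.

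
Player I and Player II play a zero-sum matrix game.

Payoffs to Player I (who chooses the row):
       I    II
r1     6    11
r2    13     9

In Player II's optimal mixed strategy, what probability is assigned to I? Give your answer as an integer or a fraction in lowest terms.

Row minima are 6 and 9, so Player I's maximin is 9; column maxima are 13 and 11, so Player II's minimax is 11. These differ, so the equilibrium is in mixed strategies.
Let Player II play I with probability q. Player I is indifferent when 6q + 11(1−q) = 13q + 9(1−q), giving q = 2/9.

2/9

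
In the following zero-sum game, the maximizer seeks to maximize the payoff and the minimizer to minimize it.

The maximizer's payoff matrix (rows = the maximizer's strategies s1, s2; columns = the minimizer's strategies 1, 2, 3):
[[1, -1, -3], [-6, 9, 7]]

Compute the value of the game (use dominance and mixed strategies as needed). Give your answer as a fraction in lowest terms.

Column 2 is strictly dominated by 3 for the minimizer (it gives the maximizer more in every row).
The remaining 2×2 game on (s1, s2) × (1, 3) has no saddle point. Let the maximizer play s1 with probability p; indifference gives p − 6(1−p) = −3p + 7(1−p), so p = 13/17.
Similarly the minimizer's optimal q on 1 is 10/17, and the value is 1·(10/17) + (-3)·(7/17) = -11/17.

-11/17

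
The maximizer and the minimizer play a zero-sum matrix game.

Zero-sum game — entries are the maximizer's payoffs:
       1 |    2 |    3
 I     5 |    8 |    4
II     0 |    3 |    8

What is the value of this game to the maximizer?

Column 2 is strictly dominated by 1 for the minimizer (it gives the maximizer more in every row).
The remaining 2×2 game on (I, II) × (1, 3) has no saddle point. Let the maximizer play I with probability p; indifference gives 5p = 4p + 8(1−p), so p = 8/9.
Similarly the minimizer's optimal q on 1 is 4/9, and the value is 5·(4/9) + (4)·(5/9) = 40/9.

40/9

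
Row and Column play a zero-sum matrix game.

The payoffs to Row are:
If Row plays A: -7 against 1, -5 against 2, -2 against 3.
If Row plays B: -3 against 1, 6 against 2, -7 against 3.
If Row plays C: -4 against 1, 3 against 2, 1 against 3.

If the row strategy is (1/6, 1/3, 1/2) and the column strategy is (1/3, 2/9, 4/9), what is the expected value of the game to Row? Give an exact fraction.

-95/54

Against (1/3, 2/9, 4/9), each row's expected payoff is A: -13/3; B: -25/9; C: -2/9.
Taking the (1/6, 1/3, 1/2)-weighted average: (1/6)·(-13/3) + (1/3)·(-25/9) + (1/2)·(-2/9) = -95/54.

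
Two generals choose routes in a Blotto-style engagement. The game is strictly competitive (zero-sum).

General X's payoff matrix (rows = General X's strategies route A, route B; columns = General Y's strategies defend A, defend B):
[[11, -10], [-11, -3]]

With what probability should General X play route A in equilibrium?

8/29

Row minima are -10 and -11, so General X's maximin is -10; column maxima are 11 and -3, so General Y's minimax is -3. These differ, so the equilibrium is in mixed strategies.
Let General X play route A with probability p. General Y is indifferent when 11p − 11(1−p) = −10p − 3(1−p), giving p = 8/29.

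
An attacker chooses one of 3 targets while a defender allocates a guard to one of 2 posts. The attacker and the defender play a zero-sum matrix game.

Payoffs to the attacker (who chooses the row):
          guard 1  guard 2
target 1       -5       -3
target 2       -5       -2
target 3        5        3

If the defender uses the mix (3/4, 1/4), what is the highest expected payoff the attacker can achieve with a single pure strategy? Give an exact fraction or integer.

9/2

target 1: (-5)·(3/4) + (-3)·(1/4) = -9/2.
target 2: (-5)·(3/4) + (-2)·(1/4) = -17/4.
target 3: (5)·(3/4) + (3)·(1/4) = 9/2.
The best pure response is target 3 with expected payoff 9/2.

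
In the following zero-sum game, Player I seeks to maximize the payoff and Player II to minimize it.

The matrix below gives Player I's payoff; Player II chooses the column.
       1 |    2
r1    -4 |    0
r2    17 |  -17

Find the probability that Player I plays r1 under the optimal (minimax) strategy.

Row minima are -4 and -17, so Player I's maximin is -4; column maxima are 17 and 0, so Player II's minimax is 0. These differ, so the equilibrium is in mixed strategies.
Let Player I play r1 with probability p. Player II is indifferent when −4p + 17(1−p) = −17(1−p), giving p = 17/19.

17/19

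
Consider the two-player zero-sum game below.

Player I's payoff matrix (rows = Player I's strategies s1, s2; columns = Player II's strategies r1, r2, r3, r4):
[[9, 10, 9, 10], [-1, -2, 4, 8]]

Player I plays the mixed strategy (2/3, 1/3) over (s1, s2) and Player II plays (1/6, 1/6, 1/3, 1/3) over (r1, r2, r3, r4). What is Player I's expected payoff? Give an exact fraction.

15/2

Against (1/6, 1/6, 1/3, 1/3), each row's expected payoff is s1: 19/2; s2: 7/2.
Taking the (2/3, 1/3)-weighted average: (2/3)·(19/2) + (1/3)·(7/2) = 15/2.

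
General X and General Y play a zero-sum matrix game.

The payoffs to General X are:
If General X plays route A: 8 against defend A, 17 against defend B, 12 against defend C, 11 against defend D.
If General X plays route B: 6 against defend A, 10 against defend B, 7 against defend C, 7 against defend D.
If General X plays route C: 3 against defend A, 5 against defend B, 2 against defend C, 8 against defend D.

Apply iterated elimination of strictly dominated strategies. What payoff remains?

Column defend B is strictly dominated by defend A for General Y (8<17, 6<10, 3<5); eliminate defend B.
Row route B is strictly dominated by row route A (8>6, 12>7, 11>7); eliminate route B.
Column defend D is strictly dominated by defend A for General Y (8<11, 3<8); eliminate defend D.
Row route C is strictly dominated by row route A (8>3, 12>2); eliminate route C.
Column defend C is strictly dominated by defend A for General Y (8<12); eliminate defend C.
Only (route A, defend A) remains, with payoff 8.

8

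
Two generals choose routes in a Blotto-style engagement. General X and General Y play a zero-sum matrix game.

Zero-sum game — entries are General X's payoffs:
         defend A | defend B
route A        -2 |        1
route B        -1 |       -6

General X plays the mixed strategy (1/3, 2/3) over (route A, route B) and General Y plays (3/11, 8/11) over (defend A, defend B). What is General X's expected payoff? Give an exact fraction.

-100/33

Against (3/11, 8/11), each row's expected payoff is route A: 2/11; route B: -51/11.
Taking the (1/3, 2/3)-weighted average: (1/3)·(2/11) + (2/3)·(-51/11) = -100/33.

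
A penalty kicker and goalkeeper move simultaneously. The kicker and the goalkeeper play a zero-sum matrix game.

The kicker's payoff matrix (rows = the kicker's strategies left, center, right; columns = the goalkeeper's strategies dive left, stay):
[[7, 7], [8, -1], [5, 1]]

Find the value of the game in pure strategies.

Row minima: 7, -1, 1 → the kicker's maximin is 7.
Column maxima: 8, 7 → the goalkeeper's minimax is 7.
They coincide at (left, stay), so the value is 7.

7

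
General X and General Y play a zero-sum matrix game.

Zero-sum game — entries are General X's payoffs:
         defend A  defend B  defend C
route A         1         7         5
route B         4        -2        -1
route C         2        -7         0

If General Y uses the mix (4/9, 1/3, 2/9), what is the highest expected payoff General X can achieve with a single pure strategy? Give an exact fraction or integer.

route A: (1)·(4/9) + (7)·(1/3) + (5)·(2/9) = 35/9.
route B: (4)·(4/9) + (-2)·(1/3) + (-1)·(2/9) = 8/9.
route C: (2)·(4/9) + (-7)·(1/3) + (0)·(2/9) = -13/9.
The best pure response is route A with expected payoff 35/9.

35/9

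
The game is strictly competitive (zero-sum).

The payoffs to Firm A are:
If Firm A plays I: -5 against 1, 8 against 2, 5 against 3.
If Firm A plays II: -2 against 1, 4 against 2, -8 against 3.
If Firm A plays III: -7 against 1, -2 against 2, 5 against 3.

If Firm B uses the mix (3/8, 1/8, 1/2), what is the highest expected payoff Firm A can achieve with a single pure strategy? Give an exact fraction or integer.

I: (-5)·(3/8) + (8)·(1/8) + (5)·(1/2) = 13/8.
II: (-2)·(3/8) + (4)·(1/8) + (-8)·(1/2) = -17/4.
III: (-7)·(3/8) + (-2)·(1/8) + (5)·(1/2) = -3/8.
The best pure response is I with expected payoff 13/8.

13/8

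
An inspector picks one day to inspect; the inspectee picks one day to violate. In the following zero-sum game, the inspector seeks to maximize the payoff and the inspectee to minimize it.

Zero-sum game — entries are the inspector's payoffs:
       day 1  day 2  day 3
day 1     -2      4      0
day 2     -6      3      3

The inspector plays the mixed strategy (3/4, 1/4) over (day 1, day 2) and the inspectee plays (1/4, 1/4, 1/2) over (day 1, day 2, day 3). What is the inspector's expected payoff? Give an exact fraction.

Against (1/4, 1/4, 1/2), each row's expected payoff is day 1: 1/2; day 2: 3/4.
Taking the (3/4, 1/4)-weighted average: (3/4)·(1/2) + (1/4)·(3/4) = 9/16.

9/16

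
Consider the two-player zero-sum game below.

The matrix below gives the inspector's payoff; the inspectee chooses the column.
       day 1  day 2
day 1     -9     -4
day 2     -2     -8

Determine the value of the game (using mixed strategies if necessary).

-64/11

Row minima are -9 and -8, so the inspector's maximin is -8; column maxima are -2 and -4, so the inspectee's minimax is -4. These differ, so the equilibrium is in mixed strategies.
Let the inspector play day 1 with probability p. The inspectee is indifferent when −9p − 2(1−p) = −4p − 8(1−p), giving p = 6/11.
Let the inspectee play day 1 with probability q. The inspector is indifferent when −9q − 4(1−q) = −2q − 8(1−q), giving q = 4/11.
The value is -9·(4/11) + (-4)·(7/11) = -64/11.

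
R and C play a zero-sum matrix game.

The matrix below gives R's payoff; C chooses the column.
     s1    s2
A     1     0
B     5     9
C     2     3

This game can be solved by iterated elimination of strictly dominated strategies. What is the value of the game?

5

Row C is strictly dominated by row B (5>2, 9>3); eliminate C.
Row A is strictly dominated by row B (5>1, 9>0); eliminate A.
Column s2 is strictly dominated by s1 for C (5<9); eliminate s2.
Only (B, s1) remains, with payoff 5.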